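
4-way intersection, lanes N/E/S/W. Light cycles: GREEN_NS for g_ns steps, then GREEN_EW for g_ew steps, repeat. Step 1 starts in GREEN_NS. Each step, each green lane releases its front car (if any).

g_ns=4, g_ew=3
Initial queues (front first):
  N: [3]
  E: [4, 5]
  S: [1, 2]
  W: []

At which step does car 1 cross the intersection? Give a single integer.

Step 1 [NS]: N:car3-GO,E:wait,S:car1-GO,W:wait | queues: N=0 E=2 S=1 W=0
Step 2 [NS]: N:empty,E:wait,S:car2-GO,W:wait | queues: N=0 E=2 S=0 W=0
Step 3 [NS]: N:empty,E:wait,S:empty,W:wait | queues: N=0 E=2 S=0 W=0
Step 4 [NS]: N:empty,E:wait,S:empty,W:wait | queues: N=0 E=2 S=0 W=0
Step 5 [EW]: N:wait,E:car4-GO,S:wait,W:empty | queues: N=0 E=1 S=0 W=0
Step 6 [EW]: N:wait,E:car5-GO,S:wait,W:empty | queues: N=0 E=0 S=0 W=0
Car 1 crosses at step 1

1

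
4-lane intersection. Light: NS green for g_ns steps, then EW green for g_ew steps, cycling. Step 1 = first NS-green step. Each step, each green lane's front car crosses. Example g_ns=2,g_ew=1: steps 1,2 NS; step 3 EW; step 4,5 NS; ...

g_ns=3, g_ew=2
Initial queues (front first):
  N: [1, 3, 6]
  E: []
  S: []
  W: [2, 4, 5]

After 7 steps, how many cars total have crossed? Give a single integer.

Answer: 5

Derivation:
Step 1 [NS]: N:car1-GO,E:wait,S:empty,W:wait | queues: N=2 E=0 S=0 W=3
Step 2 [NS]: N:car3-GO,E:wait,S:empty,W:wait | queues: N=1 E=0 S=0 W=3
Step 3 [NS]: N:car6-GO,E:wait,S:empty,W:wait | queues: N=0 E=0 S=0 W=3
Step 4 [EW]: N:wait,E:empty,S:wait,W:car2-GO | queues: N=0 E=0 S=0 W=2
Step 5 [EW]: N:wait,E:empty,S:wait,W:car4-GO | queues: N=0 E=0 S=0 W=1
Step 6 [NS]: N:empty,E:wait,S:empty,W:wait | queues: N=0 E=0 S=0 W=1
Step 7 [NS]: N:empty,E:wait,S:empty,W:wait | queues: N=0 E=0 S=0 W=1
Cars crossed by step 7: 5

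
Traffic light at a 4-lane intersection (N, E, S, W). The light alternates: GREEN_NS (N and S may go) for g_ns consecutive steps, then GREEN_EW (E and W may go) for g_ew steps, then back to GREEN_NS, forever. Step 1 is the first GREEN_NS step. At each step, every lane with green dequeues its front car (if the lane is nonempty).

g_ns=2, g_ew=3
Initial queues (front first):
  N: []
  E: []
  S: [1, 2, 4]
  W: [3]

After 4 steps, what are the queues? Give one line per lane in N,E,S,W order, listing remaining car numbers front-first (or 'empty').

Step 1 [NS]: N:empty,E:wait,S:car1-GO,W:wait | queues: N=0 E=0 S=2 W=1
Step 2 [NS]: N:empty,E:wait,S:car2-GO,W:wait | queues: N=0 E=0 S=1 W=1
Step 3 [EW]: N:wait,E:empty,S:wait,W:car3-GO | queues: N=0 E=0 S=1 W=0
Step 4 [EW]: N:wait,E:empty,S:wait,W:empty | queues: N=0 E=0 S=1 W=0

N: empty
E: empty
S: 4
W: empty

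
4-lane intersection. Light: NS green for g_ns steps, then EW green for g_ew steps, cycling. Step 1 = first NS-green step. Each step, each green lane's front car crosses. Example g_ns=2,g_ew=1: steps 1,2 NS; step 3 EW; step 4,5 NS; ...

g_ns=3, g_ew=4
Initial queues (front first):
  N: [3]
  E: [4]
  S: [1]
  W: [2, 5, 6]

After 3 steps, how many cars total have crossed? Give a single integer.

Step 1 [NS]: N:car3-GO,E:wait,S:car1-GO,W:wait | queues: N=0 E=1 S=0 W=3
Step 2 [NS]: N:empty,E:wait,S:empty,W:wait | queues: N=0 E=1 S=0 W=3
Step 3 [NS]: N:empty,E:wait,S:empty,W:wait | queues: N=0 E=1 S=0 W=3
Cars crossed by step 3: 2

Answer: 2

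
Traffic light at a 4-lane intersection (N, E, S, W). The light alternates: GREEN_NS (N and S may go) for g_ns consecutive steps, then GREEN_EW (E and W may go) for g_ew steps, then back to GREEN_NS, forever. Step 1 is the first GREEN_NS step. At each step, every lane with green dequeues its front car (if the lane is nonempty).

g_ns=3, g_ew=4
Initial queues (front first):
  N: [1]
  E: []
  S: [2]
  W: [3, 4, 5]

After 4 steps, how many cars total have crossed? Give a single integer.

Answer: 3

Derivation:
Step 1 [NS]: N:car1-GO,E:wait,S:car2-GO,W:wait | queues: N=0 E=0 S=0 W=3
Step 2 [NS]: N:empty,E:wait,S:empty,W:wait | queues: N=0 E=0 S=0 W=3
Step 3 [NS]: N:empty,E:wait,S:empty,W:wait | queues: N=0 E=0 S=0 W=3
Step 4 [EW]: N:wait,E:empty,S:wait,W:car3-GO | queues: N=0 E=0 S=0 W=2
Cars crossed by step 4: 3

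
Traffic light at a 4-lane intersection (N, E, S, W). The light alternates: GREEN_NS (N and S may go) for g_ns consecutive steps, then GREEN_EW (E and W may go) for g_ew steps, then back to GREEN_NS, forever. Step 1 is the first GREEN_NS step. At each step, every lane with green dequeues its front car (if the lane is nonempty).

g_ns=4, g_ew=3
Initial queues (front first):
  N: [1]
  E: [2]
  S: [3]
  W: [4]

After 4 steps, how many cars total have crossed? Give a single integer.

Step 1 [NS]: N:car1-GO,E:wait,S:car3-GO,W:wait | queues: N=0 E=1 S=0 W=1
Step 2 [NS]: N:empty,E:wait,S:empty,W:wait | queues: N=0 E=1 S=0 W=1
Step 3 [NS]: N:empty,E:wait,S:empty,W:wait | queues: N=0 E=1 S=0 W=1
Step 4 [NS]: N:empty,E:wait,S:empty,W:wait | queues: N=0 E=1 S=0 W=1
Cars crossed by step 4: 2

Answer: 2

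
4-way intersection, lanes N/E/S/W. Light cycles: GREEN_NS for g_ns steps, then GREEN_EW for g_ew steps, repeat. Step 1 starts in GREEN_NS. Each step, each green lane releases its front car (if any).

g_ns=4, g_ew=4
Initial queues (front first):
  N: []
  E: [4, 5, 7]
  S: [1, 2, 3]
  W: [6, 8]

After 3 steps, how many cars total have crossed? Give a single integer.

Step 1 [NS]: N:empty,E:wait,S:car1-GO,W:wait | queues: N=0 E=3 S=2 W=2
Step 2 [NS]: N:empty,E:wait,S:car2-GO,W:wait | queues: N=0 E=3 S=1 W=2
Step 3 [NS]: N:empty,E:wait,S:car3-GO,W:wait | queues: N=0 E=3 S=0 W=2
Cars crossed by step 3: 3

Answer: 3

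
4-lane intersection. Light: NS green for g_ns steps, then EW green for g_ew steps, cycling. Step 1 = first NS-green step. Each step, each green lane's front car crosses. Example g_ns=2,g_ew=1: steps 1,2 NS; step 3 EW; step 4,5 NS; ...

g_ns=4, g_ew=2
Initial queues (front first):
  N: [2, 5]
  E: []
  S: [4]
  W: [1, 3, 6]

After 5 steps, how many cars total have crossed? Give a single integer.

Step 1 [NS]: N:car2-GO,E:wait,S:car4-GO,W:wait | queues: N=1 E=0 S=0 W=3
Step 2 [NS]: N:car5-GO,E:wait,S:empty,W:wait | queues: N=0 E=0 S=0 W=3
Step 3 [NS]: N:empty,E:wait,S:empty,W:wait | queues: N=0 E=0 S=0 W=3
Step 4 [NS]: N:empty,E:wait,S:empty,W:wait | queues: N=0 E=0 S=0 W=3
Step 5 [EW]: N:wait,E:empty,S:wait,W:car1-GO | queues: N=0 E=0 S=0 W=2
Cars crossed by step 5: 4

Answer: 4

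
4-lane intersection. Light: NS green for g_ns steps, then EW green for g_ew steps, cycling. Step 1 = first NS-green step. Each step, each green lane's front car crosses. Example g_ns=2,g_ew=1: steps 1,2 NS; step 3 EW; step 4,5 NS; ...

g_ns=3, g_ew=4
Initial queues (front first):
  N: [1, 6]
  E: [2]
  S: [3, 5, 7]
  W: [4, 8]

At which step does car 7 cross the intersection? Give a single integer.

Step 1 [NS]: N:car1-GO,E:wait,S:car3-GO,W:wait | queues: N=1 E=1 S=2 W=2
Step 2 [NS]: N:car6-GO,E:wait,S:car5-GO,W:wait | queues: N=0 E=1 S=1 W=2
Step 3 [NS]: N:empty,E:wait,S:car7-GO,W:wait | queues: N=0 E=1 S=0 W=2
Step 4 [EW]: N:wait,E:car2-GO,S:wait,W:car4-GO | queues: N=0 E=0 S=0 W=1
Step 5 [EW]: N:wait,E:empty,S:wait,W:car8-GO | queues: N=0 E=0 S=0 W=0
Car 7 crosses at step 3

3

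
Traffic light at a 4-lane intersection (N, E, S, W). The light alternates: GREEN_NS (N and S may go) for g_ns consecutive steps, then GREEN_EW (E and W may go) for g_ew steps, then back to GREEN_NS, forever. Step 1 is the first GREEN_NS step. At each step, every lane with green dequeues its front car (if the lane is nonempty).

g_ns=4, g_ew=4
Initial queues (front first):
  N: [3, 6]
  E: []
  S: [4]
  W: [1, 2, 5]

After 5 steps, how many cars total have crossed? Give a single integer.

Step 1 [NS]: N:car3-GO,E:wait,S:car4-GO,W:wait | queues: N=1 E=0 S=0 W=3
Step 2 [NS]: N:car6-GO,E:wait,S:empty,W:wait | queues: N=0 E=0 S=0 W=3
Step 3 [NS]: N:empty,E:wait,S:empty,W:wait | queues: N=0 E=0 S=0 W=3
Step 4 [NS]: N:empty,E:wait,S:empty,W:wait | queues: N=0 E=0 S=0 W=3
Step 5 [EW]: N:wait,E:empty,S:wait,W:car1-GO | queues: N=0 E=0 S=0 W=2
Cars crossed by step 5: 4

Answer: 4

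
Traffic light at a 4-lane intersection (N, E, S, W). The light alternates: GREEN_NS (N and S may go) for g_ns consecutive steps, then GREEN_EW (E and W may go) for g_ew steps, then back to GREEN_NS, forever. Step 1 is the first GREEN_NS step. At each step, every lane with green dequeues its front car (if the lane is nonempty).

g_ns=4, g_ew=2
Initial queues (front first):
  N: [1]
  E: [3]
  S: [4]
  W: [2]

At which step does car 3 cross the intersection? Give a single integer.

Step 1 [NS]: N:car1-GO,E:wait,S:car4-GO,W:wait | queues: N=0 E=1 S=0 W=1
Step 2 [NS]: N:empty,E:wait,S:empty,W:wait | queues: N=0 E=1 S=0 W=1
Step 3 [NS]: N:empty,E:wait,S:empty,W:wait | queues: N=0 E=1 S=0 W=1
Step 4 [NS]: N:empty,E:wait,S:empty,W:wait | queues: N=0 E=1 S=0 W=1
Step 5 [EW]: N:wait,E:car3-GO,S:wait,W:car2-GO | queues: N=0 E=0 S=0 W=0
Car 3 crosses at step 5

5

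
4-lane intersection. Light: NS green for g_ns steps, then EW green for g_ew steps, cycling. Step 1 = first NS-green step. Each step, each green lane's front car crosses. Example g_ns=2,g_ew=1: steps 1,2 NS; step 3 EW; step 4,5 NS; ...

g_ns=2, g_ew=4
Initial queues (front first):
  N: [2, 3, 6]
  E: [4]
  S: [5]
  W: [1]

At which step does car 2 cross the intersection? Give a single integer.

Step 1 [NS]: N:car2-GO,E:wait,S:car5-GO,W:wait | queues: N=2 E=1 S=0 W=1
Step 2 [NS]: N:car3-GO,E:wait,S:empty,W:wait | queues: N=1 E=1 S=0 W=1
Step 3 [EW]: N:wait,E:car4-GO,S:wait,W:car1-GO | queues: N=1 E=0 S=0 W=0
Step 4 [EW]: N:wait,E:empty,S:wait,W:empty | queues: N=1 E=0 S=0 W=0
Step 5 [EW]: N:wait,E:empty,S:wait,W:empty | queues: N=1 E=0 S=0 W=0
Step 6 [EW]: N:wait,E:empty,S:wait,W:empty | queues: N=1 E=0 S=0 W=0
Step 7 [NS]: N:car6-GO,E:wait,S:empty,W:wait | queues: N=0 E=0 S=0 W=0
Car 2 crosses at step 1

1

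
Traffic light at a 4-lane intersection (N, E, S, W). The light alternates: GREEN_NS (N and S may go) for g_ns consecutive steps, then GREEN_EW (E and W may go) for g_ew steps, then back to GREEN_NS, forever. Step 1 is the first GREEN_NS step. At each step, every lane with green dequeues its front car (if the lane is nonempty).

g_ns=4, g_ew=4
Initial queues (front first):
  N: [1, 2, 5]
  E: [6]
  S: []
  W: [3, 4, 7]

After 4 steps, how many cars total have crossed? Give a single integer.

Answer: 3

Derivation:
Step 1 [NS]: N:car1-GO,E:wait,S:empty,W:wait | queues: N=2 E=1 S=0 W=3
Step 2 [NS]: N:car2-GO,E:wait,S:empty,W:wait | queues: N=1 E=1 S=0 W=3
Step 3 [NS]: N:car5-GO,E:wait,S:empty,W:wait | queues: N=0 E=1 S=0 W=3
Step 4 [NS]: N:empty,E:wait,S:empty,W:wait | queues: N=0 E=1 S=0 W=3
Cars crossed by step 4: 3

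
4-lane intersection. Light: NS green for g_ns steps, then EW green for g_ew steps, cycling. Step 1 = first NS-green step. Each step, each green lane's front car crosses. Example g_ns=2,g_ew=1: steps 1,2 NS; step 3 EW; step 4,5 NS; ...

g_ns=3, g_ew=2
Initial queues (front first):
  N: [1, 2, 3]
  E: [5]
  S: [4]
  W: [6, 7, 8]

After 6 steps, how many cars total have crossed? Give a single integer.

Answer: 7

Derivation:
Step 1 [NS]: N:car1-GO,E:wait,S:car4-GO,W:wait | queues: N=2 E=1 S=0 W=3
Step 2 [NS]: N:car2-GO,E:wait,S:empty,W:wait | queues: N=1 E=1 S=0 W=3
Step 3 [NS]: N:car3-GO,E:wait,S:empty,W:wait | queues: N=0 E=1 S=0 W=3
Step 4 [EW]: N:wait,E:car5-GO,S:wait,W:car6-GO | queues: N=0 E=0 S=0 W=2
Step 5 [EW]: N:wait,E:empty,S:wait,W:car7-GO | queues: N=0 E=0 S=0 W=1
Step 6 [NS]: N:empty,E:wait,S:empty,W:wait | queues: N=0 E=0 S=0 W=1
Cars crossed by step 6: 7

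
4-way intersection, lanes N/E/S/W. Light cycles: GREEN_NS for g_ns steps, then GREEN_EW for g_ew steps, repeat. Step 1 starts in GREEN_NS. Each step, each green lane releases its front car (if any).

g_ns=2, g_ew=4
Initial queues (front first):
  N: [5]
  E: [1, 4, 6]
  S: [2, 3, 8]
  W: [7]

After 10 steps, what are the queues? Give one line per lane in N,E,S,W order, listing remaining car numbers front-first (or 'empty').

Step 1 [NS]: N:car5-GO,E:wait,S:car2-GO,W:wait | queues: N=0 E=3 S=2 W=1
Step 2 [NS]: N:empty,E:wait,S:car3-GO,W:wait | queues: N=0 E=3 S=1 W=1
Step 3 [EW]: N:wait,E:car1-GO,S:wait,W:car7-GO | queues: N=0 E=2 S=1 W=0
Step 4 [EW]: N:wait,E:car4-GO,S:wait,W:empty | queues: N=0 E=1 S=1 W=0
Step 5 [EW]: N:wait,E:car6-GO,S:wait,W:empty | queues: N=0 E=0 S=1 W=0
Step 6 [EW]: N:wait,E:empty,S:wait,W:empty | queues: N=0 E=0 S=1 W=0
Step 7 [NS]: N:empty,E:wait,S:car8-GO,W:wait | queues: N=0 E=0 S=0 W=0

N: empty
E: empty
S: empty
W: empty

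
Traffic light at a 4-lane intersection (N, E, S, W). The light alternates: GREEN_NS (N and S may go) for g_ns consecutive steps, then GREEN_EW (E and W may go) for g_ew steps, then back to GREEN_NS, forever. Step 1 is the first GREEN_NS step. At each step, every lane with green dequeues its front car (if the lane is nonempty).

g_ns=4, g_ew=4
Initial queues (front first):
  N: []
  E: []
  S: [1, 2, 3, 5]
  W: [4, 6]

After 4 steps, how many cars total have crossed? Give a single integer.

Answer: 4

Derivation:
Step 1 [NS]: N:empty,E:wait,S:car1-GO,W:wait | queues: N=0 E=0 S=3 W=2
Step 2 [NS]: N:empty,E:wait,S:car2-GO,W:wait | queues: N=0 E=0 S=2 W=2
Step 3 [NS]: N:empty,E:wait,S:car3-GO,W:wait | queues: N=0 E=0 S=1 W=2
Step 4 [NS]: N:empty,E:wait,S:car5-GO,W:wait | queues: N=0 E=0 S=0 W=2
Cars crossed by step 4: 4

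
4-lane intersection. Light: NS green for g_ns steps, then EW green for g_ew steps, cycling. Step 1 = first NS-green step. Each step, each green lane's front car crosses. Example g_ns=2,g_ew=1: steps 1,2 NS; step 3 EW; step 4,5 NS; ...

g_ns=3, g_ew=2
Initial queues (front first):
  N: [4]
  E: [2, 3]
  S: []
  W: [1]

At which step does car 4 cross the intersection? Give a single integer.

Step 1 [NS]: N:car4-GO,E:wait,S:empty,W:wait | queues: N=0 E=2 S=0 W=1
Step 2 [NS]: N:empty,E:wait,S:empty,W:wait | queues: N=0 E=2 S=0 W=1
Step 3 [NS]: N:empty,E:wait,S:empty,W:wait | queues: N=0 E=2 S=0 W=1
Step 4 [EW]: N:wait,E:car2-GO,S:wait,W:car1-GO | queues: N=0 E=1 S=0 W=0
Step 5 [EW]: N:wait,E:car3-GO,S:wait,W:empty | queues: N=0 E=0 S=0 W=0
Car 4 crosses at step 1

1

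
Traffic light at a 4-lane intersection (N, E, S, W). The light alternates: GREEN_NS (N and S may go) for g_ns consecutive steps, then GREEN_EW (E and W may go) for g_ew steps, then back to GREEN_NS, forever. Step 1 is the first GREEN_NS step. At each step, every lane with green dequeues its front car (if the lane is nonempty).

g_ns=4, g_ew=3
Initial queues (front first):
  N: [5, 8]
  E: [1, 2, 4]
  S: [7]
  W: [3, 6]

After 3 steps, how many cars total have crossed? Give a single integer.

Step 1 [NS]: N:car5-GO,E:wait,S:car7-GO,W:wait | queues: N=1 E=3 S=0 W=2
Step 2 [NS]: N:car8-GO,E:wait,S:empty,W:wait | queues: N=0 E=3 S=0 W=2
Step 3 [NS]: N:empty,E:wait,S:empty,W:wait | queues: N=0 E=3 S=0 W=2
Cars crossed by step 3: 3

Answer: 3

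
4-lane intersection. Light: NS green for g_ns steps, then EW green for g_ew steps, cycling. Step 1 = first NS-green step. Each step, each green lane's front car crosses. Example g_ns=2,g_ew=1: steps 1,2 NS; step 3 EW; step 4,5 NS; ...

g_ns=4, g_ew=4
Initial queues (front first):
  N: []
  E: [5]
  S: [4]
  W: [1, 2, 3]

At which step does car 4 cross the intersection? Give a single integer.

Step 1 [NS]: N:empty,E:wait,S:car4-GO,W:wait | queues: N=0 E=1 S=0 W=3
Step 2 [NS]: N:empty,E:wait,S:empty,W:wait | queues: N=0 E=1 S=0 W=3
Step 3 [NS]: N:empty,E:wait,S:empty,W:wait | queues: N=0 E=1 S=0 W=3
Step 4 [NS]: N:empty,E:wait,S:empty,W:wait | queues: N=0 E=1 S=0 W=3
Step 5 [EW]: N:wait,E:car5-GO,S:wait,W:car1-GO | queues: N=0 E=0 S=0 W=2
Step 6 [EW]: N:wait,E:empty,S:wait,W:car2-GO | queues: N=0 E=0 S=0 W=1
Step 7 [EW]: N:wait,E:empty,S:wait,W:car3-GO | queues: N=0 E=0 S=0 W=0
Car 4 crosses at step 1

1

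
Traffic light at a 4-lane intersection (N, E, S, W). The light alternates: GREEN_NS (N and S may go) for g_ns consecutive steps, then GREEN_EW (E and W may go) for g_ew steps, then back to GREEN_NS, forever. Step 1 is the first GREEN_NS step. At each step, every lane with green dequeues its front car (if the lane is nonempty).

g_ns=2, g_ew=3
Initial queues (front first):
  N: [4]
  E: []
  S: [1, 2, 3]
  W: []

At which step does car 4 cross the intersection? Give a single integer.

Step 1 [NS]: N:car4-GO,E:wait,S:car1-GO,W:wait | queues: N=0 E=0 S=2 W=0
Step 2 [NS]: N:empty,E:wait,S:car2-GO,W:wait | queues: N=0 E=0 S=1 W=0
Step 3 [EW]: N:wait,E:empty,S:wait,W:empty | queues: N=0 E=0 S=1 W=0
Step 4 [EW]: N:wait,E:empty,S:wait,W:empty | queues: N=0 E=0 S=1 W=0
Step 5 [EW]: N:wait,E:empty,S:wait,W:empty | queues: N=0 E=0 S=1 W=0
Step 6 [NS]: N:empty,E:wait,S:car3-GO,W:wait | queues: N=0 E=0 S=0 W=0
Car 4 crosses at step 1

1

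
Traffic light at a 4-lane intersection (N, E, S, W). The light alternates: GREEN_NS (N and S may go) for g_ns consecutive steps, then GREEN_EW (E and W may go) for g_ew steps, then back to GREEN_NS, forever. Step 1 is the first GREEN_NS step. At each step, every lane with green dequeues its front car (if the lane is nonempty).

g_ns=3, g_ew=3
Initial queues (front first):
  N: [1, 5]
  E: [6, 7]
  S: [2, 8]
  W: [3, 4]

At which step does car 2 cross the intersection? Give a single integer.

Step 1 [NS]: N:car1-GO,E:wait,S:car2-GO,W:wait | queues: N=1 E=2 S=1 W=2
Step 2 [NS]: N:car5-GO,E:wait,S:car8-GO,W:wait | queues: N=0 E=2 S=0 W=2
Step 3 [NS]: N:empty,E:wait,S:empty,W:wait | queues: N=0 E=2 S=0 W=2
Step 4 [EW]: N:wait,E:car6-GO,S:wait,W:car3-GO | queues: N=0 E=1 S=0 W=1
Step 5 [EW]: N:wait,E:car7-GO,S:wait,W:car4-GO | queues: N=0 E=0 S=0 W=0
Car 2 crosses at step 1

1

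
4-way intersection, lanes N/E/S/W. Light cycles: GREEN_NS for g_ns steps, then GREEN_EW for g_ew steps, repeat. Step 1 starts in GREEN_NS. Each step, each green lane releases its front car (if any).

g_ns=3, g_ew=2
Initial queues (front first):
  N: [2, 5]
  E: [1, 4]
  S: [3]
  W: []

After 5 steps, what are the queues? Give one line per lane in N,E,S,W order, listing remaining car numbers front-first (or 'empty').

Step 1 [NS]: N:car2-GO,E:wait,S:car3-GO,W:wait | queues: N=1 E=2 S=0 W=0
Step 2 [NS]: N:car5-GO,E:wait,S:empty,W:wait | queues: N=0 E=2 S=0 W=0
Step 3 [NS]: N:empty,E:wait,S:empty,W:wait | queues: N=0 E=2 S=0 W=0
Step 4 [EW]: N:wait,E:car1-GO,S:wait,W:empty | queues: N=0 E=1 S=0 W=0
Step 5 [EW]: N:wait,E:car4-GO,S:wait,W:empty | queues: N=0 E=0 S=0 W=0

N: empty
E: empty
S: empty
W: empty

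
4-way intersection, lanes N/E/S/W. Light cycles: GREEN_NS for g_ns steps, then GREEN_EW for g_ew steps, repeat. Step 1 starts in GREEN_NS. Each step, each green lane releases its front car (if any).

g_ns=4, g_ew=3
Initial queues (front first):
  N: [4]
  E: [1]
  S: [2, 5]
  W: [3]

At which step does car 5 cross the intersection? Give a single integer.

Step 1 [NS]: N:car4-GO,E:wait,S:car2-GO,W:wait | queues: N=0 E=1 S=1 W=1
Step 2 [NS]: N:empty,E:wait,S:car5-GO,W:wait | queues: N=0 E=1 S=0 W=1
Step 3 [NS]: N:empty,E:wait,S:empty,W:wait | queues: N=0 E=1 S=0 W=1
Step 4 [NS]: N:empty,E:wait,S:empty,W:wait | queues: N=0 E=1 S=0 W=1
Step 5 [EW]: N:wait,E:car1-GO,S:wait,W:car3-GO | queues: N=0 E=0 S=0 W=0
Car 5 crosses at step 2

2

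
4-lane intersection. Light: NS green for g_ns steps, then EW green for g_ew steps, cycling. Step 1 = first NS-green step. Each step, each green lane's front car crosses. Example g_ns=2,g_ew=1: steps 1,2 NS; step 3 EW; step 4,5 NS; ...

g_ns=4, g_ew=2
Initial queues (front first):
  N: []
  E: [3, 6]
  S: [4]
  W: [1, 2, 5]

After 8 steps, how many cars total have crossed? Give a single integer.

Answer: 5

Derivation:
Step 1 [NS]: N:empty,E:wait,S:car4-GO,W:wait | queues: N=0 E=2 S=0 W=3
Step 2 [NS]: N:empty,E:wait,S:empty,W:wait | queues: N=0 E=2 S=0 W=3
Step 3 [NS]: N:empty,E:wait,S:empty,W:wait | queues: N=0 E=2 S=0 W=3
Step 4 [NS]: N:empty,E:wait,S:empty,W:wait | queues: N=0 E=2 S=0 W=3
Step 5 [EW]: N:wait,E:car3-GO,S:wait,W:car1-GO | queues: N=0 E=1 S=0 W=2
Step 6 [EW]: N:wait,E:car6-GO,S:wait,W:car2-GO | queues: N=0 E=0 S=0 W=1
Step 7 [NS]: N:empty,E:wait,S:empty,W:wait | queues: N=0 E=0 S=0 W=1
Step 8 [NS]: N:empty,E:wait,S:empty,W:wait | queues: N=0 E=0 S=0 W=1
Cars crossed by step 8: 5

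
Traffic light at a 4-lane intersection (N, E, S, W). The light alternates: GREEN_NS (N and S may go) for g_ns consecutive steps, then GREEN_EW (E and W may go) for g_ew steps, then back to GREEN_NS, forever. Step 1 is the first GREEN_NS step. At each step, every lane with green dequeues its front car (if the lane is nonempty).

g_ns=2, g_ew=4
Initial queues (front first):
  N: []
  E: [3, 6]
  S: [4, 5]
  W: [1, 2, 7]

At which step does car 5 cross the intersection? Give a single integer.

Step 1 [NS]: N:empty,E:wait,S:car4-GO,W:wait | queues: N=0 E=2 S=1 W=3
Step 2 [NS]: N:empty,E:wait,S:car5-GO,W:wait | queues: N=0 E=2 S=0 W=3
Step 3 [EW]: N:wait,E:car3-GO,S:wait,W:car1-GO | queues: N=0 E=1 S=0 W=2
Step 4 [EW]: N:wait,E:car6-GO,S:wait,W:car2-GO | queues: N=0 E=0 S=0 W=1
Step 5 [EW]: N:wait,E:empty,S:wait,W:car7-GO | queues: N=0 E=0 S=0 W=0
Car 5 crosses at step 2

2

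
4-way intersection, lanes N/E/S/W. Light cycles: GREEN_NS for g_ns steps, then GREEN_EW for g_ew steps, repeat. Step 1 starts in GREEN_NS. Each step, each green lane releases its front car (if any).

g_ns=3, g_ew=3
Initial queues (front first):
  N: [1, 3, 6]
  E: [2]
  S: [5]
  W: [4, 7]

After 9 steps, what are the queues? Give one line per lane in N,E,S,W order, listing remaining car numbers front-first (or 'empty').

Step 1 [NS]: N:car1-GO,E:wait,S:car5-GO,W:wait | queues: N=2 E=1 S=0 W=2
Step 2 [NS]: N:car3-GO,E:wait,S:empty,W:wait | queues: N=1 E=1 S=0 W=2
Step 3 [NS]: N:car6-GO,E:wait,S:empty,W:wait | queues: N=0 E=1 S=0 W=2
Step 4 [EW]: N:wait,E:car2-GO,S:wait,W:car4-GO | queues: N=0 E=0 S=0 W=1
Step 5 [EW]: N:wait,E:empty,S:wait,W:car7-GO | queues: N=0 E=0 S=0 W=0

N: empty
E: empty
S: empty
W: empty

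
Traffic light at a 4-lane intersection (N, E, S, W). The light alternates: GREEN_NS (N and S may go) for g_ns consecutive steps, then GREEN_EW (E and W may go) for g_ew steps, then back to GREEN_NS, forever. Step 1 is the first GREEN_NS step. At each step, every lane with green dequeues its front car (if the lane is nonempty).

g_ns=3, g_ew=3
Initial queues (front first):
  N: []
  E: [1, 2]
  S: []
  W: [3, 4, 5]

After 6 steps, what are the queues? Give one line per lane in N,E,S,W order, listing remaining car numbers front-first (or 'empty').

Step 1 [NS]: N:empty,E:wait,S:empty,W:wait | queues: N=0 E=2 S=0 W=3
Step 2 [NS]: N:empty,E:wait,S:empty,W:wait | queues: N=0 E=2 S=0 W=3
Step 3 [NS]: N:empty,E:wait,S:empty,W:wait | queues: N=0 E=2 S=0 W=3
Step 4 [EW]: N:wait,E:car1-GO,S:wait,W:car3-GO | queues: N=0 E=1 S=0 W=2
Step 5 [EW]: N:wait,E:car2-GO,S:wait,W:car4-GO | queues: N=0 E=0 S=0 W=1
Step 6 [EW]: N:wait,E:empty,S:wait,W:car5-GO | queues: N=0 E=0 S=0 W=0

N: empty
E: empty
S: empty
W: empty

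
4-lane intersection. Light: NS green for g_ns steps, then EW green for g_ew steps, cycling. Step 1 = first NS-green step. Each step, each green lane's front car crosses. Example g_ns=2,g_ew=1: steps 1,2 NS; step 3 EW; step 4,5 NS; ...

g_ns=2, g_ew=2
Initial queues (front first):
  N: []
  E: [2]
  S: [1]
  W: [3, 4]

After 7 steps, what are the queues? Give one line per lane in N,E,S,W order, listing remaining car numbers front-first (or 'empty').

Step 1 [NS]: N:empty,E:wait,S:car1-GO,W:wait | queues: N=0 E=1 S=0 W=2
Step 2 [NS]: N:empty,E:wait,S:empty,W:wait | queues: N=0 E=1 S=0 W=2
Step 3 [EW]: N:wait,E:car2-GO,S:wait,W:car3-GO | queues: N=0 E=0 S=0 W=1
Step 4 [EW]: N:wait,E:empty,S:wait,W:car4-GO | queues: N=0 E=0 S=0 W=0

N: empty
E: empty
S: empty
W: empty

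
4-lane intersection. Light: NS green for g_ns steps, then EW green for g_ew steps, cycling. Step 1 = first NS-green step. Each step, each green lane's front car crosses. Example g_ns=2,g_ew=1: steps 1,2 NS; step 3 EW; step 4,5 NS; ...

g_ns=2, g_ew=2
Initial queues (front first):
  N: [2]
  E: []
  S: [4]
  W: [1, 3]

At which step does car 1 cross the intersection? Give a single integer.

Step 1 [NS]: N:car2-GO,E:wait,S:car4-GO,W:wait | queues: N=0 E=0 S=0 W=2
Step 2 [NS]: N:empty,E:wait,S:empty,W:wait | queues: N=0 E=0 S=0 W=2
Step 3 [EW]: N:wait,E:empty,S:wait,W:car1-GO | queues: N=0 E=0 S=0 W=1
Step 4 [EW]: N:wait,E:empty,S:wait,W:car3-GO | queues: N=0 E=0 S=0 W=0
Car 1 crosses at step 3

3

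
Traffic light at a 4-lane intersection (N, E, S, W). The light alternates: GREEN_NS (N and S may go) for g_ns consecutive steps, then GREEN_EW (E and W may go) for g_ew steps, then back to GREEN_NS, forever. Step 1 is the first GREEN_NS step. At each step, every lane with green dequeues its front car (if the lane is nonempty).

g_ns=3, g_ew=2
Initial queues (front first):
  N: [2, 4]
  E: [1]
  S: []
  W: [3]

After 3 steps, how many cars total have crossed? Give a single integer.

Step 1 [NS]: N:car2-GO,E:wait,S:empty,W:wait | queues: N=1 E=1 S=0 W=1
Step 2 [NS]: N:car4-GO,E:wait,S:empty,W:wait | queues: N=0 E=1 S=0 W=1
Step 3 [NS]: N:empty,E:wait,S:empty,W:wait | queues: N=0 E=1 S=0 W=1
Cars crossed by step 3: 2

Answer: 2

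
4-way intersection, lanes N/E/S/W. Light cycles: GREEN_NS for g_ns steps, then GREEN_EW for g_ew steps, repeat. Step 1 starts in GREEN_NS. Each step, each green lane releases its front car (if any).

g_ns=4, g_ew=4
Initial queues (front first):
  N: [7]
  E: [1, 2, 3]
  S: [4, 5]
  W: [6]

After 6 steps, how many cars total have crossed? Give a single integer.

Answer: 6

Derivation:
Step 1 [NS]: N:car7-GO,E:wait,S:car4-GO,W:wait | queues: N=0 E=3 S=1 W=1
Step 2 [NS]: N:empty,E:wait,S:car5-GO,W:wait | queues: N=0 E=3 S=0 W=1
Step 3 [NS]: N:empty,E:wait,S:empty,W:wait | queues: N=0 E=3 S=0 W=1
Step 4 [NS]: N:empty,E:wait,S:empty,W:wait | queues: N=0 E=3 S=0 W=1
Step 5 [EW]: N:wait,E:car1-GO,S:wait,W:car6-GO | queues: N=0 E=2 S=0 W=0
Step 6 [EW]: N:wait,E:car2-GO,S:wait,W:empty | queues: N=0 E=1 S=0 W=0
Cars crossed by step 6: 6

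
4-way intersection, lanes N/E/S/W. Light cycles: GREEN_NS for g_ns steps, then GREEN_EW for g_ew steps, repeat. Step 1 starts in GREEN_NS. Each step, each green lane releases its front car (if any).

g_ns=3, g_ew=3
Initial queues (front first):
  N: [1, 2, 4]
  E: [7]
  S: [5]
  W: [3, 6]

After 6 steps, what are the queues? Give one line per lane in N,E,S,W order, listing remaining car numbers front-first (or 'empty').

Step 1 [NS]: N:car1-GO,E:wait,S:car5-GO,W:wait | queues: N=2 E=1 S=0 W=2
Step 2 [NS]: N:car2-GO,E:wait,S:empty,W:wait | queues: N=1 E=1 S=0 W=2
Step 3 [NS]: N:car4-GO,E:wait,S:empty,W:wait | queues: N=0 E=1 S=0 W=2
Step 4 [EW]: N:wait,E:car7-GO,S:wait,W:car3-GO | queues: N=0 E=0 S=0 W=1
Step 5 [EW]: N:wait,E:empty,S:wait,W:car6-GO | queues: N=0 E=0 S=0 W=0

N: empty
E: empty
S: empty
W: empty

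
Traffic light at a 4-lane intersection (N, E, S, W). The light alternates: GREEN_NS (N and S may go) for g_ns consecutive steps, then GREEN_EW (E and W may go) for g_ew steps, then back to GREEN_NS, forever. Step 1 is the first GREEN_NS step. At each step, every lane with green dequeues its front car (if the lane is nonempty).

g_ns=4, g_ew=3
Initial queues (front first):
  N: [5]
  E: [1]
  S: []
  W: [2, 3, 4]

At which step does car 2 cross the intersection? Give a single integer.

Step 1 [NS]: N:car5-GO,E:wait,S:empty,W:wait | queues: N=0 E=1 S=0 W=3
Step 2 [NS]: N:empty,E:wait,S:empty,W:wait | queues: N=0 E=1 S=0 W=3
Step 3 [NS]: N:empty,E:wait,S:empty,W:wait | queues: N=0 E=1 S=0 W=3
Step 4 [NS]: N:empty,E:wait,S:empty,W:wait | queues: N=0 E=1 S=0 W=3
Step 5 [EW]: N:wait,E:car1-GO,S:wait,W:car2-GO | queues: N=0 E=0 S=0 W=2
Step 6 [EW]: N:wait,E:empty,S:wait,W:car3-GO | queues: N=0 E=0 S=0 W=1
Step 7 [EW]: N:wait,E:empty,S:wait,W:car4-GO | queues: N=0 E=0 S=0 W=0
Car 2 crosses at step 5

5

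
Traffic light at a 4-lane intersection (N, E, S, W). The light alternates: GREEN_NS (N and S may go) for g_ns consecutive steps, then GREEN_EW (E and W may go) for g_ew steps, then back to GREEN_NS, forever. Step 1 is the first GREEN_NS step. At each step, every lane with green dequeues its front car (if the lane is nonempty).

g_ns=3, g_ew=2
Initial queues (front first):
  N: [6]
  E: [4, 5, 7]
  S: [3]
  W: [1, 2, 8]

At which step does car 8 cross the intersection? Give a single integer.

Step 1 [NS]: N:car6-GO,E:wait,S:car3-GO,W:wait | queues: N=0 E=3 S=0 W=3
Step 2 [NS]: N:empty,E:wait,S:empty,W:wait | queues: N=0 E=3 S=0 W=3
Step 3 [NS]: N:empty,E:wait,S:empty,W:wait | queues: N=0 E=3 S=0 W=3
Step 4 [EW]: N:wait,E:car4-GO,S:wait,W:car1-GO | queues: N=0 E=2 S=0 W=2
Step 5 [EW]: N:wait,E:car5-GO,S:wait,W:car2-GO | queues: N=0 E=1 S=0 W=1
Step 6 [NS]: N:empty,E:wait,S:empty,W:wait | queues: N=0 E=1 S=0 W=1
Step 7 [NS]: N:empty,E:wait,S:empty,W:wait | queues: N=0 E=1 S=0 W=1
Step 8 [NS]: N:empty,E:wait,S:empty,W:wait | queues: N=0 E=1 S=0 W=1
Step 9 [EW]: N:wait,E:car7-GO,S:wait,W:car8-GO | queues: N=0 E=0 S=0 W=0
Car 8 crosses at step 9

9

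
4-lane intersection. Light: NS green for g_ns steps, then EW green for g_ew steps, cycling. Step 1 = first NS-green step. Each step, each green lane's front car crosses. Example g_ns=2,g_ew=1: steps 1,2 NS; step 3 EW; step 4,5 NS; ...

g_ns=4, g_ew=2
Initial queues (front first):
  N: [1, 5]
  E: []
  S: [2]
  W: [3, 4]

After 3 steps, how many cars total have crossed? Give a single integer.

Step 1 [NS]: N:car1-GO,E:wait,S:car2-GO,W:wait | queues: N=1 E=0 S=0 W=2
Step 2 [NS]: N:car5-GO,E:wait,S:empty,W:wait | queues: N=0 E=0 S=0 W=2
Step 3 [NS]: N:empty,E:wait,S:empty,W:wait | queues: N=0 E=0 S=0 W=2
Cars crossed by step 3: 3

Answer: 3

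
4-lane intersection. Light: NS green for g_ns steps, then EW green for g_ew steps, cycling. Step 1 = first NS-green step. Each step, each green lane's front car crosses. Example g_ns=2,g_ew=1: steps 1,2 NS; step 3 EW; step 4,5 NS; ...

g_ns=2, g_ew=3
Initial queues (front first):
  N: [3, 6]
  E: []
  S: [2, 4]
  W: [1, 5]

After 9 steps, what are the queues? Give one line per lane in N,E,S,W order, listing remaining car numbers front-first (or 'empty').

Step 1 [NS]: N:car3-GO,E:wait,S:car2-GO,W:wait | queues: N=1 E=0 S=1 W=2
Step 2 [NS]: N:car6-GO,E:wait,S:car4-GO,W:wait | queues: N=0 E=0 S=0 W=2
Step 3 [EW]: N:wait,E:empty,S:wait,W:car1-GO | queues: N=0 E=0 S=0 W=1
Step 4 [EW]: N:wait,E:empty,S:wait,W:car5-GO | queues: N=0 E=0 S=0 W=0

N: empty
E: empty
S: empty
W: empty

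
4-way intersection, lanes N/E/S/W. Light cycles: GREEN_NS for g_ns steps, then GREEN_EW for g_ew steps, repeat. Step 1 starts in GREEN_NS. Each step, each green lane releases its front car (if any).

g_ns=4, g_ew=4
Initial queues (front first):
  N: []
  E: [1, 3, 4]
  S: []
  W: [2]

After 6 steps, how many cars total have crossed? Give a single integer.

Step 1 [NS]: N:empty,E:wait,S:empty,W:wait | queues: N=0 E=3 S=0 W=1
Step 2 [NS]: N:empty,E:wait,S:empty,W:wait | queues: N=0 E=3 S=0 W=1
Step 3 [NS]: N:empty,E:wait,S:empty,W:wait | queues: N=0 E=3 S=0 W=1
Step 4 [NS]: N:empty,E:wait,S:empty,W:wait | queues: N=0 E=3 S=0 W=1
Step 5 [EW]: N:wait,E:car1-GO,S:wait,W:car2-GO | queues: N=0 E=2 S=0 W=0
Step 6 [EW]: N:wait,E:car3-GO,S:wait,W:empty | queues: N=0 E=1 S=0 W=0
Cars crossed by step 6: 3

Answer: 3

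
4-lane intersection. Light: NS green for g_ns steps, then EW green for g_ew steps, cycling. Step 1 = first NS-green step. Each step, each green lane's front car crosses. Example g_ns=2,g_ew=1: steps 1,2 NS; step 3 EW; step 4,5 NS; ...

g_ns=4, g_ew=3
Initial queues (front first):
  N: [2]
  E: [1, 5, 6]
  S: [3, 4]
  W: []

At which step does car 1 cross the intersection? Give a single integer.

Step 1 [NS]: N:car2-GO,E:wait,S:car3-GO,W:wait | queues: N=0 E=3 S=1 W=0
Step 2 [NS]: N:empty,E:wait,S:car4-GO,W:wait | queues: N=0 E=3 S=0 W=0
Step 3 [NS]: N:empty,E:wait,S:empty,W:wait | queues: N=0 E=3 S=0 W=0
Step 4 [NS]: N:empty,E:wait,S:empty,W:wait | queues: N=0 E=3 S=0 W=0
Step 5 [EW]: N:wait,E:car1-GO,S:wait,W:empty | queues: N=0 E=2 S=0 W=0
Step 6 [EW]: N:wait,E:car5-GO,S:wait,W:empty | queues: N=0 E=1 S=0 W=0
Step 7 [EW]: N:wait,E:car6-GO,S:wait,W:empty | queues: N=0 E=0 S=0 W=0
Car 1 crosses at step 5

5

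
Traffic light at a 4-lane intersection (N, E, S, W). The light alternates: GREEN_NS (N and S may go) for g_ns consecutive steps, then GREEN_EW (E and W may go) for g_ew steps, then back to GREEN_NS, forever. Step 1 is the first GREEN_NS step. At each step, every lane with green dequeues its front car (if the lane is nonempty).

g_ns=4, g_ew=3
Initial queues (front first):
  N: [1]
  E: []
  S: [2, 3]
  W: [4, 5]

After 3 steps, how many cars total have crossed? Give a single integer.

Step 1 [NS]: N:car1-GO,E:wait,S:car2-GO,W:wait | queues: N=0 E=0 S=1 W=2
Step 2 [NS]: N:empty,E:wait,S:car3-GO,W:wait | queues: N=0 E=0 S=0 W=2
Step 3 [NS]: N:empty,E:wait,S:empty,W:wait | queues: N=0 E=0 S=0 W=2
Cars crossed by step 3: 3

Answer: 3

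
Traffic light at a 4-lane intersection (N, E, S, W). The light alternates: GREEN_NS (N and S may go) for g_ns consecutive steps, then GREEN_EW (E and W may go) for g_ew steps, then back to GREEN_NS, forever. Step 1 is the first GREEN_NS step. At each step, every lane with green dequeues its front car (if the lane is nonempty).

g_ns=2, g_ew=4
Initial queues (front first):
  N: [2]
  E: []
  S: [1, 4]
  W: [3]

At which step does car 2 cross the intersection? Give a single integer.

Step 1 [NS]: N:car2-GO,E:wait,S:car1-GO,W:wait | queues: N=0 E=0 S=1 W=1
Step 2 [NS]: N:empty,E:wait,S:car4-GO,W:wait | queues: N=0 E=0 S=0 W=1
Step 3 [EW]: N:wait,E:empty,S:wait,W:car3-GO | queues: N=0 E=0 S=0 W=0
Car 2 crosses at step 1

1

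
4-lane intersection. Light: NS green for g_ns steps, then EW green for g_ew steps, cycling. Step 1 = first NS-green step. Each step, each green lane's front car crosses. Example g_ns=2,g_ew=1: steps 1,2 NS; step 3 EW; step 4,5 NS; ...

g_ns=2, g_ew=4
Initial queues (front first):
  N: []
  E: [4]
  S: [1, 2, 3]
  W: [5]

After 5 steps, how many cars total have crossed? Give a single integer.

Answer: 4

Derivation:
Step 1 [NS]: N:empty,E:wait,S:car1-GO,W:wait | queues: N=0 E=1 S=2 W=1
Step 2 [NS]: N:empty,E:wait,S:car2-GO,W:wait | queues: N=0 E=1 S=1 W=1
Step 3 [EW]: N:wait,E:car4-GO,S:wait,W:car5-GO | queues: N=0 E=0 S=1 W=0
Step 4 [EW]: N:wait,E:empty,S:wait,W:empty | queues: N=0 E=0 S=1 W=0
Step 5 [EW]: N:wait,E:empty,S:wait,W:empty | queues: N=0 E=0 S=1 W=0
Cars crossed by step 5: 4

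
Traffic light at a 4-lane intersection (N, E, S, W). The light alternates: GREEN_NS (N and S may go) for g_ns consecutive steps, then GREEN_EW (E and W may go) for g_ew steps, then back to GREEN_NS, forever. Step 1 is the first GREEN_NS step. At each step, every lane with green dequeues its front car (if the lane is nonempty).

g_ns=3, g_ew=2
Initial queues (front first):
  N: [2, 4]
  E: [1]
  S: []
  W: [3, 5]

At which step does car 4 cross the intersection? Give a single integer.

Step 1 [NS]: N:car2-GO,E:wait,S:empty,W:wait | queues: N=1 E=1 S=0 W=2
Step 2 [NS]: N:car4-GO,E:wait,S:empty,W:wait | queues: N=0 E=1 S=0 W=2
Step 3 [NS]: N:empty,E:wait,S:empty,W:wait | queues: N=0 E=1 S=0 W=2
Step 4 [EW]: N:wait,E:car1-GO,S:wait,W:car3-GO | queues: N=0 E=0 S=0 W=1
Step 5 [EW]: N:wait,E:empty,S:wait,W:car5-GO | queues: N=0 E=0 S=0 W=0
Car 4 crosses at step 2

2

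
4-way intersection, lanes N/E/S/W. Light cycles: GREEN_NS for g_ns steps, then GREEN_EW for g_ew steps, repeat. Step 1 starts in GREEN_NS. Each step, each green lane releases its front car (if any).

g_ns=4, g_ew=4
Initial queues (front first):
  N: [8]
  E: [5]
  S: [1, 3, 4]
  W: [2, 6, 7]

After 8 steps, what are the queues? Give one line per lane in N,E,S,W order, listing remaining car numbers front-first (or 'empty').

Step 1 [NS]: N:car8-GO,E:wait,S:car1-GO,W:wait | queues: N=0 E=1 S=2 W=3
Step 2 [NS]: N:empty,E:wait,S:car3-GO,W:wait | queues: N=0 E=1 S=1 W=3
Step 3 [NS]: N:empty,E:wait,S:car4-GO,W:wait | queues: N=0 E=1 S=0 W=3
Step 4 [NS]: N:empty,E:wait,S:empty,W:wait | queues: N=0 E=1 S=0 W=3
Step 5 [EW]: N:wait,E:car5-GO,S:wait,W:car2-GO | queues: N=0 E=0 S=0 W=2
Step 6 [EW]: N:wait,E:empty,S:wait,W:car6-GO | queues: N=0 E=0 S=0 W=1
Step 7 [EW]: N:wait,E:empty,S:wait,W:car7-GO | queues: N=0 E=0 S=0 W=0

N: empty
E: empty
S: empty
W: empty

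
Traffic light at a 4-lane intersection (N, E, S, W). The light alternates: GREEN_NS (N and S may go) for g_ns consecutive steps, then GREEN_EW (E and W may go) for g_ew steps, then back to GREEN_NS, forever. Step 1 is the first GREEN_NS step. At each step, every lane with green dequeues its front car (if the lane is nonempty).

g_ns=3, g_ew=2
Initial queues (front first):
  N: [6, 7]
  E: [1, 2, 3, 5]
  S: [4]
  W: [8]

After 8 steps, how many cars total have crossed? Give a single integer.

Answer: 6

Derivation:
Step 1 [NS]: N:car6-GO,E:wait,S:car4-GO,W:wait | queues: N=1 E=4 S=0 W=1
Step 2 [NS]: N:car7-GO,E:wait,S:empty,W:wait | queues: N=0 E=4 S=0 W=1
Step 3 [NS]: N:empty,E:wait,S:empty,W:wait | queues: N=0 E=4 S=0 W=1
Step 4 [EW]: N:wait,E:car1-GO,S:wait,W:car8-GO | queues: N=0 E=3 S=0 W=0
Step 5 [EW]: N:wait,E:car2-GO,S:wait,W:empty | queues: N=0 E=2 S=0 W=0
Step 6 [NS]: N:empty,E:wait,S:empty,W:wait | queues: N=0 E=2 S=0 W=0
Step 7 [NS]: N:empty,E:wait,S:empty,W:wait | queues: N=0 E=2 S=0 W=0
Step 8 [NS]: N:empty,E:wait,S:empty,W:wait | queues: N=0 E=2 S=0 W=0
Cars crossed by step 8: 6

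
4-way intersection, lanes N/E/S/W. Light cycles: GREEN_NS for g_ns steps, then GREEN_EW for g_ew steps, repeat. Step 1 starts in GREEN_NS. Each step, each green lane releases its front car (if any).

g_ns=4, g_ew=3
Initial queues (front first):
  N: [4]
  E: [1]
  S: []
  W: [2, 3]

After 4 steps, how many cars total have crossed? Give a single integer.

Answer: 1

Derivation:
Step 1 [NS]: N:car4-GO,E:wait,S:empty,W:wait | queues: N=0 E=1 S=0 W=2
Step 2 [NS]: N:empty,E:wait,S:empty,W:wait | queues: N=0 E=1 S=0 W=2
Step 3 [NS]: N:empty,E:wait,S:empty,W:wait | queues: N=0 E=1 S=0 W=2
Step 4 [NS]: N:empty,E:wait,S:empty,W:wait | queues: N=0 E=1 S=0 W=2
Cars crossed by step 4: 1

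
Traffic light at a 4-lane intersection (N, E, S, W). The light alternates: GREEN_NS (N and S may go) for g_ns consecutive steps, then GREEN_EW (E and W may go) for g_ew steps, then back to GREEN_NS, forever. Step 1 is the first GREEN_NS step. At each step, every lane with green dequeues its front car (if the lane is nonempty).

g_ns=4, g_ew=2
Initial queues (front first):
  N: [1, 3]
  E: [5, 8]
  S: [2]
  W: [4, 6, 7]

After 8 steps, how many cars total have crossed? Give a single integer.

Answer: 7

Derivation:
Step 1 [NS]: N:car1-GO,E:wait,S:car2-GO,W:wait | queues: N=1 E=2 S=0 W=3
Step 2 [NS]: N:car3-GO,E:wait,S:empty,W:wait | queues: N=0 E=2 S=0 W=3
Step 3 [NS]: N:empty,E:wait,S:empty,W:wait | queues: N=0 E=2 S=0 W=3
Step 4 [NS]: N:empty,E:wait,S:empty,W:wait | queues: N=0 E=2 S=0 W=3
Step 5 [EW]: N:wait,E:car5-GO,S:wait,W:car4-GO | queues: N=0 E=1 S=0 W=2
Step 6 [EW]: N:wait,E:car8-GO,S:wait,W:car6-GO | queues: N=0 E=0 S=0 W=1
Step 7 [NS]: N:empty,E:wait,S:empty,W:wait | queues: N=0 E=0 S=0 W=1
Step 8 [NS]: N:empty,E:wait,S:empty,W:wait | queues: N=0 E=0 S=0 W=1
Cars crossed by step 8: 7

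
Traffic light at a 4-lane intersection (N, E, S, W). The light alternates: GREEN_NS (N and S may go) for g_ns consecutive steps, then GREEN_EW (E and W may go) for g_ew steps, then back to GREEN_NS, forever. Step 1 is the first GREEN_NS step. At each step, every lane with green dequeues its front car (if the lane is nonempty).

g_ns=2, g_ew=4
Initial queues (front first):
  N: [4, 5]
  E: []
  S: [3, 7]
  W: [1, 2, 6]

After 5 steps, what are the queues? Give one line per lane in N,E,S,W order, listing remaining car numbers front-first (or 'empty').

Step 1 [NS]: N:car4-GO,E:wait,S:car3-GO,W:wait | queues: N=1 E=0 S=1 W=3
Step 2 [NS]: N:car5-GO,E:wait,S:car7-GO,W:wait | queues: N=0 E=0 S=0 W=3
Step 3 [EW]: N:wait,E:empty,S:wait,W:car1-GO | queues: N=0 E=0 S=0 W=2
Step 4 [EW]: N:wait,E:empty,S:wait,W:car2-GO | queues: N=0 E=0 S=0 W=1
Step 5 [EW]: N:wait,E:empty,S:wait,W:car6-GO | queues: N=0 E=0 S=0 W=0

N: empty
E: empty
S: empty
W: empty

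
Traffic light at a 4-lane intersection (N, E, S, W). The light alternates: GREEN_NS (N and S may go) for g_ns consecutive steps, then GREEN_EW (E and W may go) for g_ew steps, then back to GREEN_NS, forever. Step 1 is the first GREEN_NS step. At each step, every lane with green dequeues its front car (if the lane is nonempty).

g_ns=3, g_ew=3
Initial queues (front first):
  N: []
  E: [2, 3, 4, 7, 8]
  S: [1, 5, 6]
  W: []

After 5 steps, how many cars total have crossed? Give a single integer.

Answer: 5

Derivation:
Step 1 [NS]: N:empty,E:wait,S:car1-GO,W:wait | queues: N=0 E=5 S=2 W=0
Step 2 [NS]: N:empty,E:wait,S:car5-GO,W:wait | queues: N=0 E=5 S=1 W=0
Step 3 [NS]: N:empty,E:wait,S:car6-GO,W:wait | queues: N=0 E=5 S=0 W=0
Step 4 [EW]: N:wait,E:car2-GO,S:wait,W:empty | queues: N=0 E=4 S=0 W=0
Step 5 [EW]: N:wait,E:car3-GO,S:wait,W:empty | queues: N=0 E=3 S=0 W=0
Cars crossed by step 5: 5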